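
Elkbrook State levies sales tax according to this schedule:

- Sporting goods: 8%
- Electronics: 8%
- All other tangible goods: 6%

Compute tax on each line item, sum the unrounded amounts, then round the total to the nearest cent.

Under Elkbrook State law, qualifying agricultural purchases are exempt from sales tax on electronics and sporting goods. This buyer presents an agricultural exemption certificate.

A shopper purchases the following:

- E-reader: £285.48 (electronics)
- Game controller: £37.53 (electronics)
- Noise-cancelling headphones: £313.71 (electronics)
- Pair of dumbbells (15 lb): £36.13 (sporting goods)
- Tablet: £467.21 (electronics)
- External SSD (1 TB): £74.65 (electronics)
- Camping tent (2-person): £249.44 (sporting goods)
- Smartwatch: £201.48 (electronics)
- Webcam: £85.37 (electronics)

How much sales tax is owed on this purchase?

£0.00

E-reader £285.48: electronics, buyer-exempt → 0% → £0.00
Game controller £37.53: electronics, buyer-exempt → 0% → £0.00
Noise-cancelling headphones £313.71: electronics, buyer-exempt → 0% → £0.00
Pair of dumbbells (15 lb) £36.13: sporting goods, buyer-exempt → 0% → £0.00
Tablet £467.21: electronics, buyer-exempt → 0% → £0.00
External SSD (1 TB) £74.65: electronics, buyer-exempt → 0% → £0.00
Camping tent (2-person) £249.44: sporting goods, buyer-exempt → 0% → £0.00
Smartwatch £201.48: electronics, buyer-exempt → 0% → £0.00
Webcam £85.37: electronics, buyer-exempt → 0% → £0.00
Unrounded tax sum = £0.00 → £0.00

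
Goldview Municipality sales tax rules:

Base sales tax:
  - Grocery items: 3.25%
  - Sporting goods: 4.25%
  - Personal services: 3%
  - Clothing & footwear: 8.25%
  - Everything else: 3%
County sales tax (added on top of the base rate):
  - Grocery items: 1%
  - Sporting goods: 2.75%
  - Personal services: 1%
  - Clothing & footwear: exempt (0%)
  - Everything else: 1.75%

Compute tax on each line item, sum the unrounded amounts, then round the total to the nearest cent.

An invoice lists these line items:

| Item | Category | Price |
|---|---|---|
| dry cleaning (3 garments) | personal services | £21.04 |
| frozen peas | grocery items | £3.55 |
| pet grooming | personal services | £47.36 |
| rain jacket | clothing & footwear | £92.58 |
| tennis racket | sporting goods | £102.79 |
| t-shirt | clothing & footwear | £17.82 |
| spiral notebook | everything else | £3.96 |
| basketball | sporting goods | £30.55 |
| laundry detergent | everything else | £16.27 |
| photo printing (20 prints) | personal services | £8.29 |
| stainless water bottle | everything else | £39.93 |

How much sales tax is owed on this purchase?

£24.52

Dry cleaning (3 garments) £21.04: personal services → 3% + 1% county = 4% → £0.8416
Frozen peas £3.55: grocery items → 3.25% + 1% county = 4.25% → £0.150875
Pet grooming £47.36: personal services → 3% + 1% county = 4% → £1.8944
Rain jacket £92.58: clothing & footwear → 8.25% + 0% county = 8.25% → £7.63785
Tennis racket £102.79: sporting goods → 4.25% + 2.75% county = 7% → £7.1953
T-shirt £17.82: clothing & footwear → 8.25% + 0% county = 8.25% → £1.47015
Spiral notebook £3.96: everything else → 3% + 1.75% county = 4.75% → £0.1881
Basketball £30.55: sporting goods → 4.25% + 2.75% county = 7% → £2.1385
Laundry detergent £16.27: everything else → 3% + 1.75% county = 4.75% → £0.772825
Photo printing (20 prints) £8.29: personal services → 3% + 1% county = 4% → £0.3316
Stainless water bottle £39.93: everything else → 3% + 1.75% county = 4.75% → £1.896675
Unrounded tax sum = £24.517875 → £24.52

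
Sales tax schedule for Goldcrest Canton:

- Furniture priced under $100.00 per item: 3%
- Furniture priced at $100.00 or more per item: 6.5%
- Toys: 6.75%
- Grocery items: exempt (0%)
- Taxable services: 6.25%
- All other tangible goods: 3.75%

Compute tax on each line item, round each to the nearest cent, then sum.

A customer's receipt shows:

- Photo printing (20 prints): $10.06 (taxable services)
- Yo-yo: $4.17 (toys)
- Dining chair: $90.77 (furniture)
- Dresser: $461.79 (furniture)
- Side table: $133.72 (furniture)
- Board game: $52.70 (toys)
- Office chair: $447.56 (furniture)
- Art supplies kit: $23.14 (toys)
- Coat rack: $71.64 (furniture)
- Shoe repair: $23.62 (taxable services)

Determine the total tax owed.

Photo printing (20 prints) $10.06: taxable services → 6.25% → $0.63
Yo-yo $4.17: toys → 6.75% → $0.28
Dining chair $90.77: furniture, under $100.00 → 3% → $2.72
Dresser $461.79: furniture, $100.00 or more → 6.5% → $30.02
Side table $133.72: furniture, $100.00 or more → 6.5% → $8.69
Board game $52.70: toys → 6.75% → $3.56
Office chair $447.56: furniture, $100.00 or more → 6.5% → $29.09
Art supplies kit $23.14: toys → 6.75% → $1.56
Coat rack $71.64: furniture, under $100.00 → 3% → $2.15
Shoe repair $23.62: taxable services → 6.25% → $1.48
Total tax = $0.63 + $0.28 + $2.72 + $30.02 + $8.69 + $3.56 + $29.09 + $1.56 + $2.15 + $1.48 = $80.18

$80.18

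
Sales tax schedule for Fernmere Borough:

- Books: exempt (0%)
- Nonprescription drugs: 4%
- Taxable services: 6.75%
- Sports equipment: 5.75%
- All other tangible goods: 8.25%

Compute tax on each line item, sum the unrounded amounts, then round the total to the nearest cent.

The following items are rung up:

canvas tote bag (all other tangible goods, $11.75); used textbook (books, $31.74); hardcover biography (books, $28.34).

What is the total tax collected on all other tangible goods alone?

Canvas tote bag $11.75: all other tangible goods → 8.25% → $0.969375
Tax on all other tangible goods: unrounded sum = $0.969375 → $0.97

$0.97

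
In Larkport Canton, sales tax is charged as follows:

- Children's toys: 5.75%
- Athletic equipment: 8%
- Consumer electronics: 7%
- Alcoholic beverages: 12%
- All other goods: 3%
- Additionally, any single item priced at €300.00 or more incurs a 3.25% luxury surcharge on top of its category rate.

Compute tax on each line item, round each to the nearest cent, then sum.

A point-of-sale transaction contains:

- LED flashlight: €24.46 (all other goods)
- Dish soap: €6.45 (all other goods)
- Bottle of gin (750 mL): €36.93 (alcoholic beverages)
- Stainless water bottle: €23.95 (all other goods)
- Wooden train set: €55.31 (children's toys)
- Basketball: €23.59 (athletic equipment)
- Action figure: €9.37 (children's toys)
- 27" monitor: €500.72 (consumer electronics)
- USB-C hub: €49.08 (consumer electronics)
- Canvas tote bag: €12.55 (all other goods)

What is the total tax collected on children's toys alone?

Wooden train set €55.31: children's toys → 5.75% → €3.18
Action figure €9.37: children's toys → 5.75% → €0.54
Tax on children's toys = €3.18 + €0.54 = €3.72

€3.72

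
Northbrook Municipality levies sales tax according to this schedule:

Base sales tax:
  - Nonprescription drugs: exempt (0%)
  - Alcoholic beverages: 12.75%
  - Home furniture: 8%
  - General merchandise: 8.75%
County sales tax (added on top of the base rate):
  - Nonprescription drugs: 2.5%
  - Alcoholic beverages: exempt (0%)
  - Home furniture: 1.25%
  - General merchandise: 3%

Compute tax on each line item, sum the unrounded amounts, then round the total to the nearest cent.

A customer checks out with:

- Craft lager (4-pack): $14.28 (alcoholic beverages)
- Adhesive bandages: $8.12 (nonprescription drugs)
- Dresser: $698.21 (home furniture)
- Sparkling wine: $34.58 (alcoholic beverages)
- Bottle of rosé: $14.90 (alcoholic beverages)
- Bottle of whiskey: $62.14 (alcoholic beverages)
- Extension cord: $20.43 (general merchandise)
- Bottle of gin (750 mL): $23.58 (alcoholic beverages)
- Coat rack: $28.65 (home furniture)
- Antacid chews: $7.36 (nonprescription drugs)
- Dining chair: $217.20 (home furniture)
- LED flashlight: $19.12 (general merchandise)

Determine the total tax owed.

$111.42

Craft lager (4-pack) $14.28: alcoholic beverages → 12.75% + 0% county = 12.75% → $1.8207
Adhesive bandages $8.12: nonprescription drugs → 0% + 2.5% county = 2.5% → $0.203
Dresser $698.21: home furniture → 8% + 1.25% county = 9.25% → $64.584425
Sparkling wine $34.58: alcoholic beverages → 12.75% + 0% county = 12.75% → $4.40895
Bottle of rosé $14.90: alcoholic beverages → 12.75% + 0% county = 12.75% → $1.89975
Bottle of whiskey $62.14: alcoholic beverages → 12.75% + 0% county = 12.75% → $7.92285
Extension cord $20.43: general merchandise → 8.75% + 3% county = 11.75% → $2.400525
Bottle of gin (750 mL) $23.58: alcoholic beverages → 12.75% + 0% county = 12.75% → $3.00645
Coat rack $28.65: home furniture → 8% + 1.25% county = 9.25% → $2.650125
Antacid chews $7.36: nonprescription drugs → 0% + 2.5% county = 2.5% → $0.184
Dining chair $217.20: home furniture → 8% + 1.25% county = 9.25% → $20.091
LED flashlight $19.12: general merchandise → 8.75% + 3% county = 11.75% → $2.2466
Unrounded tax sum = $111.418375 → $111.42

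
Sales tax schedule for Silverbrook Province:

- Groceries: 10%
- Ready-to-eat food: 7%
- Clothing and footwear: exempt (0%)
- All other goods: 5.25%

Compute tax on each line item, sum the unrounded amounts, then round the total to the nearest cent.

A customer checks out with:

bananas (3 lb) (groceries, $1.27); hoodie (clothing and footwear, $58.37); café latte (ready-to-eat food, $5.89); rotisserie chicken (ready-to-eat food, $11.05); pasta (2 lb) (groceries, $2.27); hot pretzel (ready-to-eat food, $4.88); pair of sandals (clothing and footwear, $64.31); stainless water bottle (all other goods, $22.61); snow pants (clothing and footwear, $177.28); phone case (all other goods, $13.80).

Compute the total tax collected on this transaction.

Bananas (3 lb) $1.27: groceries → 10% → $0.127
Hoodie $58.37: clothing and footwear → 0% → $0.00
Café latte $5.89: ready-to-eat food → 7% → $0.4123
Rotisserie chicken $11.05: ready-to-eat food → 7% → $0.7735
Pasta (2 lb) $2.27: groceries → 10% → $0.227
Hot pretzel $4.88: ready-to-eat food → 7% → $0.3416
Pair of sandals $64.31: clothing and footwear → 0% → $0.00
Stainless water bottle $22.61: all other goods → 5.25% → $1.187025
Snow pants $177.28: clothing and footwear → 0% → $0.00
Phone case $13.80: all other goods → 5.25% → $0.7245
Unrounded tax sum = $3.792925 → $3.79

$3.79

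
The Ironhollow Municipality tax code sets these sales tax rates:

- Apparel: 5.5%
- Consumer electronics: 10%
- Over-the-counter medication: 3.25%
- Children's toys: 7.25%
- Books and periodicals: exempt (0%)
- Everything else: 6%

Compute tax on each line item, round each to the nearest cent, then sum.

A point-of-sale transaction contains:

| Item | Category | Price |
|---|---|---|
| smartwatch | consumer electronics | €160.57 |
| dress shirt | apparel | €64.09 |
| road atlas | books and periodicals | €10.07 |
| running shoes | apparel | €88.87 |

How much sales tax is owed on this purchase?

€24.47

Smartwatch €160.57: consumer electronics → 10% → €16.06
Dress shirt €64.09: apparel → 5.5% → €3.52
Road atlas €10.07: books and periodicals → 0% → €0.00
Running shoes €88.87: apparel → 5.5% → €4.89
Total tax = €16.06 + €3.52 + €4.89 = €24.47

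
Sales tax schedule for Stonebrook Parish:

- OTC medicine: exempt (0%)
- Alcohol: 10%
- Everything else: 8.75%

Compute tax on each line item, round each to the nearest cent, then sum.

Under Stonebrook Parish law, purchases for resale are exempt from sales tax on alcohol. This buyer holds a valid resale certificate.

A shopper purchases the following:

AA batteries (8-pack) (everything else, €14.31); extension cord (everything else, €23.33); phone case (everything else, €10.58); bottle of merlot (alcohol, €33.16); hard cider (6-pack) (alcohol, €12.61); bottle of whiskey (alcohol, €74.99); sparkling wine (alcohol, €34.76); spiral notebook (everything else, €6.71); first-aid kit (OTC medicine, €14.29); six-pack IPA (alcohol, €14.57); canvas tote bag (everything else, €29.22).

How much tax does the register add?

€7.37

AA batteries (8-pack) €14.31: everything else → 8.75% → €1.25
Extension cord €23.33: everything else → 8.75% → €2.04
Phone case €10.58: everything else → 8.75% → €0.93
Bottle of merlot €33.16: alcohol, buyer-exempt → 0% → €0.00
Hard cider (6-pack) €12.61: alcohol, buyer-exempt → 0% → €0.00
Bottle of whiskey €74.99: alcohol, buyer-exempt → 0% → €0.00
Sparkling wine €34.76: alcohol, buyer-exempt → 0% → €0.00
Spiral notebook €6.71: everything else → 8.75% → €0.59
First-aid kit €14.29: OTC medicine → 0% → €0.00
Six-pack IPA €14.57: alcohol, buyer-exempt → 0% → €0.00
Canvas tote bag €29.22: everything else → 8.75% → €2.56
Total tax = €1.25 + €2.04 + €0.93 + €0.59 + €2.56 = €7.37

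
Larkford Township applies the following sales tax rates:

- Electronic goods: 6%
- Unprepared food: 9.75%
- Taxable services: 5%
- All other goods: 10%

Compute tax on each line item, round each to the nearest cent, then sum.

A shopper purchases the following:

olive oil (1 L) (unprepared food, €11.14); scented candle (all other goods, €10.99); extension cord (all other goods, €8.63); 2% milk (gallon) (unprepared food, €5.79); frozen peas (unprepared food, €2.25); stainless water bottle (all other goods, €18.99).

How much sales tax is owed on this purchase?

Olive oil (1 L) €11.14: unprepared food → 9.75% → €1.09
Scented candle €10.99: all other goods → 10% → €1.10
Extension cord €8.63: all other goods → 10% → €0.86
2% milk (gallon) €5.79: unprepared food → 9.75% → €0.56
Frozen peas €2.25: unprepared food → 9.75% → €0.22
Stainless water bottle €18.99: all other goods → 10% → €1.90
Total tax = €1.09 + €1.10 + €0.86 + €0.56 + €0.22 + €1.90 = €5.73

€5.73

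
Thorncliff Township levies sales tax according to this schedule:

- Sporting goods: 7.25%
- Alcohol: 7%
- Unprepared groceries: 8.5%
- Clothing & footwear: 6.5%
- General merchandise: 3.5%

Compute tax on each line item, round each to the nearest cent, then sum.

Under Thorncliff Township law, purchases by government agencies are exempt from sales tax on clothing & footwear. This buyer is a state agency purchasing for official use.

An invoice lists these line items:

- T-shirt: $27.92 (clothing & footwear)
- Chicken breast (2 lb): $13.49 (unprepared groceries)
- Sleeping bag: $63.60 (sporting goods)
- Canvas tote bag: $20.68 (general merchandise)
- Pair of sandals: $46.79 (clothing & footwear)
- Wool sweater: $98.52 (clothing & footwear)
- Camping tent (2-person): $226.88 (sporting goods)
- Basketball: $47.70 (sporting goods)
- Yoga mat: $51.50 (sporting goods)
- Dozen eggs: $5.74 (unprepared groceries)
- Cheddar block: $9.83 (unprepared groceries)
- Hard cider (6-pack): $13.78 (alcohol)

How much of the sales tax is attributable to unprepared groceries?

Chicken breast (2 lb) $13.49: unprepared groceries → 8.5% → $1.15
Dozen eggs $5.74: unprepared groceries → 8.5% → $0.49
Cheddar block $9.83: unprepared groceries → 8.5% → $0.84
Tax on unprepared groceries = $1.15 + $0.49 + $0.84 = $2.48

$2.48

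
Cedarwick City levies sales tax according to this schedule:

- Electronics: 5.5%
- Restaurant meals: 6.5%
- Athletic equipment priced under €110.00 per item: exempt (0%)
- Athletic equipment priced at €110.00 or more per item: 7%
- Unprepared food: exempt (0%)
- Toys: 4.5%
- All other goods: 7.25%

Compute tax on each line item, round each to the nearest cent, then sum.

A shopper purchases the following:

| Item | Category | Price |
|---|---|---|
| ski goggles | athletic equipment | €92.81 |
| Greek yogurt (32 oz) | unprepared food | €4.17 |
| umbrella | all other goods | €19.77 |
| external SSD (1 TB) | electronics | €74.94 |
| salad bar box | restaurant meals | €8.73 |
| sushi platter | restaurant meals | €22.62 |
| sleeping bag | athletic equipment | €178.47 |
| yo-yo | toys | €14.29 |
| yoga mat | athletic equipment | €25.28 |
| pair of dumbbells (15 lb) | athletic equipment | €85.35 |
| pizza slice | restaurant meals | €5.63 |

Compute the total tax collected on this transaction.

Ski goggles €92.81: athletic equipment, under €110.00 → 0% → €0.00
Greek yogurt (32 oz) €4.17: unprepared food → 0% → €0.00
Umbrella €19.77: all other goods → 7.25% → €1.43
External SSD (1 TB) €74.94: electronics → 5.5% → €4.12
Salad bar box €8.73: restaurant meals → 6.5% → €0.57
Sushi platter €22.62: restaurant meals → 6.5% → €1.47
Sleeping bag €178.47: athletic equipment, €110.00 or more → 7% → €12.49
Yo-yo €14.29: toys → 4.5% → €0.64
Yoga mat €25.28: athletic equipment, under €110.00 → 0% → €0.00
Pair of dumbbells (15 lb) €85.35: athletic equipment, under €110.00 → 0% → €0.00
Pizza slice €5.63: restaurant meals → 6.5% → €0.37
Total tax = €1.43 + €4.12 + €0.57 + €1.47 + €12.49 + €0.64 + €0.37 = €21.09

€21.09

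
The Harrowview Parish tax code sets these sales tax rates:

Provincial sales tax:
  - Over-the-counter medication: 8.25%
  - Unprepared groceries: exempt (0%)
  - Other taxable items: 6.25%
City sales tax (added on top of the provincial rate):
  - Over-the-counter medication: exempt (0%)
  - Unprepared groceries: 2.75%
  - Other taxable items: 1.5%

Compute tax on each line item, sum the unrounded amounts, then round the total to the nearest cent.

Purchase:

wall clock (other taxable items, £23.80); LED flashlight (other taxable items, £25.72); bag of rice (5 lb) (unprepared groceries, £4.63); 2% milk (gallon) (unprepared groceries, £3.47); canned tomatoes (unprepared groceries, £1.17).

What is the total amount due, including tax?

£62.88

Wall clock £23.80: other taxable items → 6.25% + 1.5% city = 7.75% → £1.8445
LED flashlight £25.72: other taxable items → 6.25% + 1.5% city = 7.75% → £1.9933
Bag of rice (5 lb) £4.63: unprepared groceries → 0% + 2.75% city = 2.75% → £0.127325
2% milk (gallon) £3.47: unprepared groceries → 0% + 2.75% city = 2.75% → £0.095425
Canned tomatoes £1.17: unprepared groceries → 0% + 2.75% city = 2.75% → £0.032175
Subtotal = £58.79; unrounded tax = £4.092725 → £4.09; total due = £62.88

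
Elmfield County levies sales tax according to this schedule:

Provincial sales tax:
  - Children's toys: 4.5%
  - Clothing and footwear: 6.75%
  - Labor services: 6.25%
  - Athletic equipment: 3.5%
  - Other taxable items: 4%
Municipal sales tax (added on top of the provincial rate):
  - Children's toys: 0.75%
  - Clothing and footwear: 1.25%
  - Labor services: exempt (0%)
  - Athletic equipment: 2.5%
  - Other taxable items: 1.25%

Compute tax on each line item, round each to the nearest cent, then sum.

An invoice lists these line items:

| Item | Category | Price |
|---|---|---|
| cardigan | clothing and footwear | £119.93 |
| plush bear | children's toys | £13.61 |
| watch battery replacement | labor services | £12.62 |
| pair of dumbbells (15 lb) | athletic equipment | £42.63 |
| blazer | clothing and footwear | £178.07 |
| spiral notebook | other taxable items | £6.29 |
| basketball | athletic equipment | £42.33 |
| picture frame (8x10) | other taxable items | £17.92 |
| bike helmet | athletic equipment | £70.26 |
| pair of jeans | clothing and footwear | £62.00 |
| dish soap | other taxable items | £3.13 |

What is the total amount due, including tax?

£609.84

Cardigan £119.93: clothing and footwear → 6.75% + 1.25% municipal = 8% → £9.59
Plush bear £13.61: children's toys → 4.5% + 0.75% municipal = 5.25% → £0.71
Watch battery replacement £12.62: labor services → 6.25% + 0% municipal = 6.25% → £0.79
Pair of dumbbells (15 lb) £42.63: athletic equipment → 3.5% + 2.5% municipal = 6% → £2.56
Blazer £178.07: clothing and footwear → 6.75% + 1.25% municipal = 8% → £14.25
Spiral notebook £6.29: other taxable items → 4% + 1.25% municipal = 5.25% → £0.33
Basketball £42.33: athletic equipment → 3.5% + 2.5% municipal = 6% → £2.54
Picture frame (8x10) £17.92: other taxable items → 4% + 1.25% municipal = 5.25% → £0.94
Bike helmet £70.26: athletic equipment → 3.5% + 2.5% municipal = 6% → £4.22
Pair of jeans £62.00: clothing and footwear → 6.75% + 1.25% municipal = 8% → £4.96
Dish soap £3.13: other taxable items → 4% + 1.25% municipal = 5.25% → £0.16
Subtotal = £568.79; tax = £41.05; total due = £609.84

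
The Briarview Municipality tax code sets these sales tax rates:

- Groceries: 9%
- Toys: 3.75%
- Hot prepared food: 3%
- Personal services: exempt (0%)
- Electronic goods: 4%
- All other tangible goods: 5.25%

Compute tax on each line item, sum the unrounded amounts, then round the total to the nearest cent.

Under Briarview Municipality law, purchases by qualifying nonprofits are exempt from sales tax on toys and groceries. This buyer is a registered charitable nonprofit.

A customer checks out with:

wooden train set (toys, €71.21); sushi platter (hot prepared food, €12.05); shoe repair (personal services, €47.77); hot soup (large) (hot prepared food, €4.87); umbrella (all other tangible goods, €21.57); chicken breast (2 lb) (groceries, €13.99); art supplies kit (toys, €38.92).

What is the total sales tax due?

Wooden train set €71.21: toys, buyer-exempt → 0% → €0.00
Sushi platter €12.05: hot prepared food → 3% → €0.3615
Shoe repair €47.77: personal services → 0% → €0.00
Hot soup (large) €4.87: hot prepared food → 3% → €0.1461
Umbrella €21.57: all other tangible goods → 5.25% → €1.132425
Chicken breast (2 lb) €13.99: groceries, buyer-exempt → 0% → €0.00
Art supplies kit €38.92: toys, buyer-exempt → 0% → €0.00
Unrounded tax sum = €1.640025 → €1.64

€1.64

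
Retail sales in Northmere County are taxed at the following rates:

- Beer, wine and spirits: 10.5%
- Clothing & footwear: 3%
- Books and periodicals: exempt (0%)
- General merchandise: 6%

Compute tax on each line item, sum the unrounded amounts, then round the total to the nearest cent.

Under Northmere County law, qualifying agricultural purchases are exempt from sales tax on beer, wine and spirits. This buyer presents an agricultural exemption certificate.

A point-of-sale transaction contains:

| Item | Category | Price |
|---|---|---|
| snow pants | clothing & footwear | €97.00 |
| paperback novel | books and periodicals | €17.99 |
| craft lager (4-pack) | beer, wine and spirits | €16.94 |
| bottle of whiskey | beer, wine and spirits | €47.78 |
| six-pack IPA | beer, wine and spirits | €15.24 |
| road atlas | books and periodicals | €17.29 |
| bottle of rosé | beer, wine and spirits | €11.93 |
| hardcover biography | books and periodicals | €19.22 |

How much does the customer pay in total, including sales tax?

€246.30

Snow pants €97.00: clothing & footwear → 3% → €2.91
Paperback novel €17.99: books and periodicals → 0% → €0.00
Craft lager (4-pack) €16.94: beer, wine and spirits, buyer-exempt → 0% → €0.00
Bottle of whiskey €47.78: beer, wine and spirits, buyer-exempt → 0% → €0.00
Six-pack IPA €15.24: beer, wine and spirits, buyer-exempt → 0% → €0.00
Road atlas €17.29: books and periodicals → 0% → €0.00
Bottle of rosé €11.93: beer, wine and spirits, buyer-exempt → 0% → €0.00
Hardcover biography €19.22: books and periodicals → 0% → €0.00
Subtotal = €243.39; unrounded tax = €2.91 → €2.91; total due = €246.30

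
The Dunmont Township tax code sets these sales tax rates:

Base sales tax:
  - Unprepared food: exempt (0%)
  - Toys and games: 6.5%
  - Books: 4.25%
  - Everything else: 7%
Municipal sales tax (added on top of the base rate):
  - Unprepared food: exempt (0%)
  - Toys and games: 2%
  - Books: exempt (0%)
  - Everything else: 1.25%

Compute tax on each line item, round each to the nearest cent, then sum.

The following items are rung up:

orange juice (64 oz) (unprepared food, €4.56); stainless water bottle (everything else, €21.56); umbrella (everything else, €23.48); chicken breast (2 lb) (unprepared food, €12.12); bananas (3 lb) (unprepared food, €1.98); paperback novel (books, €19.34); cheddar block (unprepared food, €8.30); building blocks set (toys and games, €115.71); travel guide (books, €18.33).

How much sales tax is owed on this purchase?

Orange juice (64 oz) €4.56: unprepared food → 0% + 0% municipal = 0% → €0.00
Stainless water bottle €21.56: everything else → 7% + 1.25% municipal = 8.25% → €1.78
Umbrella €23.48: everything else → 7% + 1.25% municipal = 8.25% → €1.94
Chicken breast (2 lb) €12.12: unprepared food → 0% + 0% municipal = 0% → €0.00
Bananas (3 lb) €1.98: unprepared food → 0% + 0% municipal = 0% → €0.00
Paperback novel €19.34: books → 4.25% + 0% municipal = 4.25% → €0.82
Cheddar block €8.30: unprepared food → 0% + 0% municipal = 0% → €0.00
Building blocks set €115.71: toys and games → 6.5% + 2% municipal = 8.5% → €9.84
Travel guide €18.33: books → 4.25% + 0% municipal = 4.25% → €0.78
Total tax = €1.78 + €1.94 + €0.82 + €9.84 + €0.78 = €15.16

€15.16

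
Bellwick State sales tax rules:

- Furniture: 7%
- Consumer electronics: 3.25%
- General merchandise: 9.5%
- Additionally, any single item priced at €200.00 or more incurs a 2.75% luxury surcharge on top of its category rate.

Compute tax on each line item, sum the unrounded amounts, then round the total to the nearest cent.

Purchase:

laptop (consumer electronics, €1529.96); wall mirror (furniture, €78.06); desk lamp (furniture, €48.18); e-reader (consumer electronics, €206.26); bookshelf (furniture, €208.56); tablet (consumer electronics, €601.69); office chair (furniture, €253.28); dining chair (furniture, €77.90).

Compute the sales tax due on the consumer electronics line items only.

€140.27

Laptop €1529.96: consumer electronics → 3.25% + 2.75% surcharge = 6% → €91.7976
E-reader €206.26: consumer electronics → 3.25% + 2.75% surcharge = 6% → €12.3756
Tablet €601.69: consumer electronics → 3.25% + 2.75% surcharge = 6% → €36.1014
Tax on consumer electronics: unrounded sum = €140.2746 → €140.27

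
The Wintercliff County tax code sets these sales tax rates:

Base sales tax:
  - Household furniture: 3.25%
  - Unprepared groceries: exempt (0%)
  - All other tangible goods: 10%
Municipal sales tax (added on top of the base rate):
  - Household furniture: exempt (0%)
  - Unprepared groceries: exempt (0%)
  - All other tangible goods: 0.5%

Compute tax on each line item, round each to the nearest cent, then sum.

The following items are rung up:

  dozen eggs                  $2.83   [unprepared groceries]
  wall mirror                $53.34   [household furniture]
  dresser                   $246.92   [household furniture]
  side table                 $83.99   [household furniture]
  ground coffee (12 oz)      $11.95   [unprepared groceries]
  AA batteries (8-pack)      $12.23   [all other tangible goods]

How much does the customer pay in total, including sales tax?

$425.02

Dozen eggs $2.83: unprepared groceries → 0% + 0% municipal = 0% → $0.00
Wall mirror $53.34: household furniture → 3.25% + 0% municipal = 3.25% → $1.73
Dresser $246.92: household furniture → 3.25% + 0% municipal = 3.25% → $8.02
Side table $83.99: household furniture → 3.25% + 0% municipal = 3.25% → $2.73
Ground coffee (12 oz) $11.95: unprepared groceries → 0% + 0% municipal = 0% → $0.00
AA batteries (8-pack) $12.23: all other tangible goods → 10% + 0.5% municipal = 10.5% → $1.28
Subtotal = $411.26; tax = $13.76; total due = $425.02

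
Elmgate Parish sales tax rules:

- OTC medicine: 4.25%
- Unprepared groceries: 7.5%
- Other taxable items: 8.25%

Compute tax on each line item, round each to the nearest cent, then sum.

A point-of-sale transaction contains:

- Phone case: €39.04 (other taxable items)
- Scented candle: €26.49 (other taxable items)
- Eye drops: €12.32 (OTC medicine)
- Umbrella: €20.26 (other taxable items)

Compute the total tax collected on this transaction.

€7.60

Phone case €39.04: other taxable items → 8.25% → €3.22
Scented candle €26.49: other taxable items → 8.25% → €2.19
Eye drops €12.32: OTC medicine → 4.25% → €0.52
Umbrella €20.26: other taxable items → 8.25% → €1.67
Total tax = €3.22 + €2.19 + €0.52 + €1.67 = €7.60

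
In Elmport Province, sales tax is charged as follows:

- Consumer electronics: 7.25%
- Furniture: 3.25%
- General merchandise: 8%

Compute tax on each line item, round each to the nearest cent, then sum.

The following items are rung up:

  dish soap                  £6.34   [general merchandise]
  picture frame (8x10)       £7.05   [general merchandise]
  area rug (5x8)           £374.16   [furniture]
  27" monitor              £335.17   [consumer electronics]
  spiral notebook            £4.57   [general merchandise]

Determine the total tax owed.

Dish soap £6.34: general merchandise → 8% → £0.51
Picture frame (8x10) £7.05: general merchandise → 8% → £0.56
Area rug (5x8) £374.16: furniture → 3.25% → £12.16
27" monitor £335.17: consumer electronics → 7.25% → £24.30
Spiral notebook £4.57: general merchandise → 8% → £0.37
Total tax = £0.51 + £0.56 + £12.16 + £24.30 + £0.37 = £37.90

£37.90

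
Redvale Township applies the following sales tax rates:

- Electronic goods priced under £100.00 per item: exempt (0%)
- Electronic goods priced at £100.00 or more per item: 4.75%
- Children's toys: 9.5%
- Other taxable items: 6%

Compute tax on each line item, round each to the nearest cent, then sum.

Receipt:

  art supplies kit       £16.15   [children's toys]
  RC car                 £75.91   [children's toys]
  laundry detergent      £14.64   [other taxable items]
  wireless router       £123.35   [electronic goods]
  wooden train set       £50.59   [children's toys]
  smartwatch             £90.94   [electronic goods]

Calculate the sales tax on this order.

£20.29

Art supplies kit £16.15: children's toys → 9.5% → £1.53
RC car £75.91: children's toys → 9.5% → £7.21
Laundry detergent £14.64: other taxable items → 6% → £0.88
Wireless router £123.35: electronic goods, £100.00 or more → 4.75% → £5.86
Wooden train set £50.59: children's toys → 9.5% → £4.81
Smartwatch £90.94: electronic goods, under £100.00 → 0% → £0.00
Total tax = £1.53 + £7.21 + £0.88 + £5.86 + £4.81 = £20.29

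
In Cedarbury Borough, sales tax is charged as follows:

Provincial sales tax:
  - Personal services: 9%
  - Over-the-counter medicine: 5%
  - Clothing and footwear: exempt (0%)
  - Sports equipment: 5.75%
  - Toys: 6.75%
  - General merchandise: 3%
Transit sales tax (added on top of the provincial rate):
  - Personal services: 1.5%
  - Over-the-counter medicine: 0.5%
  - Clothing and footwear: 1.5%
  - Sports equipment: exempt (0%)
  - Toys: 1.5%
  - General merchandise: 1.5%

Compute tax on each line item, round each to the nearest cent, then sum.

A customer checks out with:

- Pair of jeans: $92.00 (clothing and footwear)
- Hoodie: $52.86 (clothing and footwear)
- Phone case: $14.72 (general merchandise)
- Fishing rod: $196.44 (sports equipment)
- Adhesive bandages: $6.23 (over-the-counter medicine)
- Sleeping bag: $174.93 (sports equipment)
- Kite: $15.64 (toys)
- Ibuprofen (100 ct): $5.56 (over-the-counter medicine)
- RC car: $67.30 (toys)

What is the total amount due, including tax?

Pair of jeans $92.00: clothing and footwear → 0% + 1.5% transit = 1.5% → $1.38
Hoodie $52.86: clothing and footwear → 0% + 1.5% transit = 1.5% → $0.79
Phone case $14.72: general merchandise → 3% + 1.5% transit = 4.5% → $0.66
Fishing rod $196.44: sports equipment → 5.75% + 0% transit = 5.75% → $11.30
Adhesive bandages $6.23: over-the-counter medicine → 5% + 0.5% transit = 5.5% → $0.34
Sleeping bag $174.93: sports equipment → 5.75% + 0% transit = 5.75% → $10.06
Kite $15.64: toys → 6.75% + 1.5% transit = 8.25% → $1.29
Ibuprofen (100 ct) $5.56: over-the-counter medicine → 5% + 0.5% transit = 5.5% → $0.31
RC car $67.30: toys → 6.75% + 1.5% transit = 8.25% → $5.55
Subtotal = $625.68; tax = $31.68; total due = $657.36

$657.36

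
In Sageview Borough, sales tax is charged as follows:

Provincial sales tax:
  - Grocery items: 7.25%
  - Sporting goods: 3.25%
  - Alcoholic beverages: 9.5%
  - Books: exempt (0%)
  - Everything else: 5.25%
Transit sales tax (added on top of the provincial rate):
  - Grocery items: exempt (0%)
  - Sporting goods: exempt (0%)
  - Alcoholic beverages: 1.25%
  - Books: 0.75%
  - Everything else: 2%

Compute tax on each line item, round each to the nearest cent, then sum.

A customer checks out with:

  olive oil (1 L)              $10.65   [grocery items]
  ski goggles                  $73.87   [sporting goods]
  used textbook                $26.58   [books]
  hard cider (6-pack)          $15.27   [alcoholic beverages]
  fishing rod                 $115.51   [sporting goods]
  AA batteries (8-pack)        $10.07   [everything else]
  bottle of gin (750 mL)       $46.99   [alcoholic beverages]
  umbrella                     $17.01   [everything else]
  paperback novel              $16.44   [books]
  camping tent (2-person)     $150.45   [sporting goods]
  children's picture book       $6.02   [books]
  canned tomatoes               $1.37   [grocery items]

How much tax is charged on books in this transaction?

Used textbook $26.58: books → 0% + 0.75% transit = 0.75% → $0.20
Paperback novel $16.44: books → 0% + 0.75% transit = 0.75% → $0.12
Children's picture book $6.02: books → 0% + 0.75% transit = 0.75% → $0.05
Tax on books = $0.20 + $0.12 + $0.05 = $0.37

$0.37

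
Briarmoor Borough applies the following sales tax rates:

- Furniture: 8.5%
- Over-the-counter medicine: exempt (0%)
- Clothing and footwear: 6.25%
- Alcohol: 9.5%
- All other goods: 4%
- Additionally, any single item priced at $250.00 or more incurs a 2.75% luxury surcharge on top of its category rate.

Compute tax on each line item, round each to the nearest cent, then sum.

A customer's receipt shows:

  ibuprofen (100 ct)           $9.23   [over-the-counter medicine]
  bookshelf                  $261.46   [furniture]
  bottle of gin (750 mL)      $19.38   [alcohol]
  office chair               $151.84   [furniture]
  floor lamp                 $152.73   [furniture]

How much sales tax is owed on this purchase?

Ibuprofen (100 ct) $9.23: over-the-counter medicine → 0% → $0.00
Bookshelf $261.46: furniture → 8.5% + 2.75% surcharge = 11.25% → $29.41
Bottle of gin (750 mL) $19.38: alcohol → 9.5% → $1.84
Office chair $151.84: furniture → 8.5% → $12.91
Floor lamp $152.73: furniture → 8.5% → $12.98
Total tax = $29.41 + $1.84 + $12.91 + $12.98 = $57.14

$57.14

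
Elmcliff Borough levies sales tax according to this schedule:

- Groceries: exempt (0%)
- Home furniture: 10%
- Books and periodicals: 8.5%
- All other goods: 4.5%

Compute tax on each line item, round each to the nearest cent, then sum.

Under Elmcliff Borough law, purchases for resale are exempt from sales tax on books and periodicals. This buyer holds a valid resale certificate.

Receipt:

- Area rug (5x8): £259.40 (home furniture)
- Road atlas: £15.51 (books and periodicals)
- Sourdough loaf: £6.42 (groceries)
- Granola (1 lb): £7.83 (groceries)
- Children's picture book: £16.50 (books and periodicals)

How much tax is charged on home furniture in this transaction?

£25.94

Area rug (5x8) £259.40: home furniture → 10% → £25.94
Tax on home furniture = £25.94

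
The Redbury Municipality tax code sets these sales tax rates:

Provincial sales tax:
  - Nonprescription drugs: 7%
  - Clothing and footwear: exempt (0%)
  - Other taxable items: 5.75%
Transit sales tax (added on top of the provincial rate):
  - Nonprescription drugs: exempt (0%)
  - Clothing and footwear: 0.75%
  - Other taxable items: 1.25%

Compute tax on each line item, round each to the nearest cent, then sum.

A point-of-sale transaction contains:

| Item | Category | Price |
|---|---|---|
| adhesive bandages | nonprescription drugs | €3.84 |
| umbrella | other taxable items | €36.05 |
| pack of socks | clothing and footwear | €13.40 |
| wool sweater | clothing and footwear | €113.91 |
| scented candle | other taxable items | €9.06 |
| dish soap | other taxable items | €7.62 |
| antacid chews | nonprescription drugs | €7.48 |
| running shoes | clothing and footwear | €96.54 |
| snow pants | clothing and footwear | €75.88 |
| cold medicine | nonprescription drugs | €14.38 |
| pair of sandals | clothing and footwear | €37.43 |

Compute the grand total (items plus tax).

Adhesive bandages €3.84: nonprescription drugs → 7% + 0% transit = 7% → €0.27
Umbrella €36.05: other taxable items → 5.75% + 1.25% transit = 7% → €2.52
Pack of socks €13.40: clothing and footwear → 0% + 0.75% transit = 0.75% → €0.10
Wool sweater €113.91: clothing and footwear → 0% + 0.75% transit = 0.75% → €0.85
Scented candle €9.06: other taxable items → 5.75% + 1.25% transit = 7% → €0.63
Dish soap €7.62: other taxable items → 5.75% + 1.25% transit = 7% → €0.53
Antacid chews €7.48: nonprescription drugs → 7% + 0% transit = 7% → €0.52
Running shoes €96.54: clothing and footwear → 0% + 0.75% transit = 0.75% → €0.72
Snow pants €75.88: clothing and footwear → 0% + 0.75% transit = 0.75% → €0.57
Cold medicine €14.38: nonprescription drugs → 7% + 0% transit = 7% → €1.01
Pair of sandals €37.43: clothing and footwear → 0% + 0.75% transit = 0.75% → €0.28
Subtotal = €415.59; tax = €8.00; total due = €423.59

€423.59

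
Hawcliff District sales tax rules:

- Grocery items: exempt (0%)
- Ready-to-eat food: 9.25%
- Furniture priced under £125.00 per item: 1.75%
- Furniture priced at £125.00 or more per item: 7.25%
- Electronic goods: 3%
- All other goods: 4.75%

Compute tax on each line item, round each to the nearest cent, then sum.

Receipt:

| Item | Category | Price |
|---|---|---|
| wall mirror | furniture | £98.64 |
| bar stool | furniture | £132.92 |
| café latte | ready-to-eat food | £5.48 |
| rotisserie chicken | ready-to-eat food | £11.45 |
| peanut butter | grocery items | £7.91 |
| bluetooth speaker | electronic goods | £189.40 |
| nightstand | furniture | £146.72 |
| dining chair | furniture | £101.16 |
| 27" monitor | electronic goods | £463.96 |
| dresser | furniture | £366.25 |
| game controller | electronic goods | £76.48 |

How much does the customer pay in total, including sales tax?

Wall mirror £98.64: furniture, under £125.00 → 1.75% → £1.73
Bar stool £132.92: furniture, £125.00 or more → 7.25% → £9.64
Café latte £5.48: ready-to-eat food → 9.25% → £0.51
Rotisserie chicken £11.45: ready-to-eat food → 9.25% → £1.06
Peanut butter £7.91: grocery items → 0% → £0.00
Bluetooth speaker £189.40: electronic goods → 3% → £5.68
Nightstand £146.72: furniture, £125.00 or more → 7.25% → £10.64
Dining chair £101.16: furniture, under £125.00 → 1.75% → £1.77
27" monitor £463.96: electronic goods → 3% → £13.92
Dresser £366.25: furniture, £125.00 or more → 7.25% → £26.55
Game controller £76.48: electronic goods → 3% → £2.29
Subtotal = £1600.37; tax = £73.79; total due = £1674.16

£1674.16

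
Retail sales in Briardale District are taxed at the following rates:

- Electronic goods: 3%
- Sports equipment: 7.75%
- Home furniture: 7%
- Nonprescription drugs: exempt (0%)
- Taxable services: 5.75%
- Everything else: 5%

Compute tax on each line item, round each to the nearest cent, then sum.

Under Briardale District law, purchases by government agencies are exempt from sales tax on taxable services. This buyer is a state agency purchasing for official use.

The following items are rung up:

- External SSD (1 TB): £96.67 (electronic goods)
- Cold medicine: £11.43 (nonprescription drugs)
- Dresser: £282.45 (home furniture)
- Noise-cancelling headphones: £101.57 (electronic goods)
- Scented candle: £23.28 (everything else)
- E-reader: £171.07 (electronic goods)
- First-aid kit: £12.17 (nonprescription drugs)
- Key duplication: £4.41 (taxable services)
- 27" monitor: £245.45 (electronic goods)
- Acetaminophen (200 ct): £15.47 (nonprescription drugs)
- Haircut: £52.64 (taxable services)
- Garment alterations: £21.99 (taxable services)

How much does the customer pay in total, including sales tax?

£1077.97

External SSD (1 TB) £96.67: electronic goods → 3% → £2.90
Cold medicine £11.43: nonprescription drugs → 0% → £0.00
Dresser £282.45: home furniture → 7% → £19.77
Noise-cancelling headphones £101.57: electronic goods → 3% → £3.05
Scented candle £23.28: everything else → 5% → £1.16
E-reader £171.07: electronic goods → 3% → £5.13
First-aid kit £12.17: nonprescription drugs → 0% → £0.00
Key duplication £4.41: taxable services, buyer-exempt → 0% → £0.00
27" monitor £245.45: electronic goods → 3% → £7.36
Acetaminophen (200 ct) £15.47: nonprescription drugs → 0% → £0.00
Haircut £52.64: taxable services, buyer-exempt → 0% → £0.00
Garment alterations £21.99: taxable services, buyer-exempt → 0% → £0.00
Subtotal = £1038.60; tax = £39.37; total due = £1077.97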